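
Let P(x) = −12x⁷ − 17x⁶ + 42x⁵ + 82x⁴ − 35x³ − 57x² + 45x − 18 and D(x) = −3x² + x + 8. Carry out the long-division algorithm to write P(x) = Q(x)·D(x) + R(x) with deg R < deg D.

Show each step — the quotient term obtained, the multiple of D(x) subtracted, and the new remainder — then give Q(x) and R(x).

Q(x) = 4x⁵ + 7x⁴ − x³ − 9x² + 6x − 3; R(x) = 6

Step 1: lead(−12x⁷ − 17x⁶ + 42x⁵ + 82x⁴ − 35x³ − 57x² + 45x − 18) ÷ lead(D) = −12x⁷ ÷ −3x² = 4x⁵. Subtract (4x⁵)·D = −12x⁷ + 4x⁶ + 32x⁵. Remainder: −21x⁶ + 10x⁵ + 82x⁴ − 35x³ − 57x² + 45x − 18.
Step 2: lead(−21x⁶ + 10x⁵ + 82x⁴ − 35x³ − 57x² + 45x − 18) ÷ lead(D) = −21x⁶ ÷ −3x² = 7x⁴. Subtract (7x⁴)·D = −21x⁶ + 7x⁵ + 56x⁴. Remainder: 3x⁵ + 26x⁴ − 35x³ − 57x² + 45x − 18.
Step 3: lead(3x⁵ + 26x⁴ − 35x³ − 57x² + 45x − 18) ÷ lead(D) = 3x⁵ ÷ −3x² = −x³. Subtract (−x³)·D = 3x⁵ − x⁴ − 8x³. Remainder: 27x⁴ − 27x³ − 57x² + 45x − 18.
Step 4: lead(27x⁴ − 27x³ − 57x² + 45x − 18) ÷ lead(D) = 27x⁴ ÷ −3x² = −9x². Subtract (−9x²)·D = 27x⁴ − 9x³ − 72x². Remainder: −18x³ + 15x² + 45x − 18.
Step 5: lead(−18x³ + 15x² + 45x − 18) ÷ lead(D) = −18x³ ÷ −3x² = 6x. Subtract (6x)·D = −18x³ + 6x² + 48x. Remainder: 9x² − 3x − 18.
Step 6: lead(9x² − 3x − 18) ÷ lead(D) = 9x² ÷ −3x² = −3. Subtract (−3)·D = 9x² − 3x − 24. Remainder: 6.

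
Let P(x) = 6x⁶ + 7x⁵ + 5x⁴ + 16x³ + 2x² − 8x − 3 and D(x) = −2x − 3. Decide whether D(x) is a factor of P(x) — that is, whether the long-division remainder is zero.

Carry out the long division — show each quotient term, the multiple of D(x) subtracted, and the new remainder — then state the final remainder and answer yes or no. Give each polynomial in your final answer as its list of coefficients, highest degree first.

R = [0], so D(x) is a factor of P(x). yes

Step 1: lead(6x⁶ + 7x⁵ + 5x⁴ + 16x³ + 2x² − 8x − 3) ÷ lead(D) = 6x⁶ ÷ −2x = −3x⁵. Subtract (−3x⁵)·D = 6x⁶ + 9x⁵. Remainder: −2x⁵ + 5x⁴ + 16x³ + 2x² − 8x − 3.
Step 2: lead(−2x⁵ + 5x⁴ + 16x³ + 2x² − 8x − 3) ÷ lead(D) = −2x⁵ ÷ −2x = x⁴. Subtract (x⁴)·D = −2x⁵ − 3x⁴. Remainder: 8x⁴ + 16x³ + 2x² − 8x − 3.
Step 3: lead(8x⁴ + 16x³ + 2x² − 8x − 3) ÷ lead(D) = 8x⁴ ÷ −2x = −4x³. Subtract (−4x³)·D = 8x⁴ + 12x³. Remainder: 4x³ + 2x² − 8x − 3.
Step 4: lead(4x³ + 2x² − 8x − 3) ÷ lead(D) = 4x³ ÷ −2x = −2x². Subtract (−2x²)·D = 4x³ + 6x². Remainder: −4x² − 8x − 3.
Step 5: lead(−4x² − 8x − 3) ÷ lead(D) = −4x² ÷ −2x = 2x. Subtract (2x)·D = −4x² − 6x. Remainder: −2x − 3.
Step 6: lead(−2x − 3) ÷ lead(D) = −2x ÷ −2x = 1. Subtract (1)·D = −2x − 3. Remainder: 0.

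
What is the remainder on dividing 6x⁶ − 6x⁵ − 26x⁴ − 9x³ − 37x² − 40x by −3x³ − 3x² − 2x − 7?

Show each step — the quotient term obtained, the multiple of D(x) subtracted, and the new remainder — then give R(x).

R(x) = −7

Step 1: lead(6x⁶ − 6x⁵ − 26x⁴ − 9x³ − 37x² − 40x) ÷ lead(D) = 6x⁶ ÷ −3x³ = −2x³. Subtract (−2x³)·D = 6x⁶ + 6x⁵ + 4x⁴ + 14x³. Remainder: −12x⁵ − 30x⁴ − 23x³ − 37x² − 40x.
Step 2: lead(−12x⁵ − 30x⁴ − 23x³ − 37x² − 40x) ÷ lead(D) = −12x⁵ ÷ −3x³ = 4x². Subtract (4x²)·D = −12x⁵ − 12x⁴ − 8x³ − 28x². Remainder: −18x⁴ − 15x³ − 9x² − 40x.
Step 3: lead(−18x⁴ − 15x³ − 9x² − 40x) ÷ lead(D) = −18x⁴ ÷ −3x³ = 6x. Subtract (6x)·D = −18x⁴ − 18x³ − 12x² − 42x. Remainder: 3x³ + 3x² + 2x.
Step 4: lead(3x³ + 3x² + 2x) ÷ lead(D) = 3x³ ÷ −3x³ = −1. Subtract (−1)·D = 3x³ + 3x² + 2x + 7. Remainder: −7.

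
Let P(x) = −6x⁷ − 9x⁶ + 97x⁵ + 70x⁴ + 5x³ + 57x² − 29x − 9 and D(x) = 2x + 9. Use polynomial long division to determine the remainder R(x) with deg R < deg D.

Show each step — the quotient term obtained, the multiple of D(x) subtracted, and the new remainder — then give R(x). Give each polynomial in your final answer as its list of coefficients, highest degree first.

R = [0]

Step 1: lead(−6x⁷ − 9x⁶ + 97x⁵ + 70x⁴ + 5x³ + 57x² − 29x − 9) ÷ lead(D) = −6x⁷ ÷ 2x = −3x⁶. Subtract (−3x⁶)·D = −6x⁷ − 27x⁶. Remainder: 18x⁶ + 97x⁵ + 70x⁴ + 5x³ + 57x² − 29x − 9.
Step 2: lead(18x⁶ + 97x⁵ + 70x⁴ + 5x³ + 57x² − 29x − 9) ÷ lead(D) = 18x⁶ ÷ 2x = 9x⁵. Subtract (9x⁵)·D = 18x⁶ + 81x⁵. Remainder: 16x⁵ + 70x⁴ + 5x³ + 57x² − 29x − 9.
Step 3: lead(16x⁵ + 70x⁴ + 5x³ + 57x² − 29x − 9) ÷ lead(D) = 16x⁵ ÷ 2x = 8x⁴. Subtract (8x⁴)·D = 16x⁵ + 72x⁴. Remainder: −2x⁴ + 5x³ + 57x² − 29x − 9.
Step 4: lead(−2x⁴ + 5x³ + 57x² − 29x − 9) ÷ lead(D) = −2x⁴ ÷ 2x = −x³. Subtract (−x³)·D = −2x⁴ − 9x³. Remainder: 14x³ + 57x² − 29x − 9.
Step 5: lead(14x³ + 57x² − 29x − 9) ÷ lead(D) = 14x³ ÷ 2x = 7x². Subtract (7x²)·D = 14x³ + 63x². Remainder: −6x² − 29x − 9.
Step 6: lead(−6x² − 29x − 9) ÷ lead(D) = −6x² ÷ 2x = −3x. Subtract (−3x)·D = −6x² − 27x. Remainder: −2x − 9.
Step 7: lead(−2x − 9) ÷ lead(D) = −2x ÷ 2x = −1. Subtract (−1)·D = −2x − 9. Remainder: 0.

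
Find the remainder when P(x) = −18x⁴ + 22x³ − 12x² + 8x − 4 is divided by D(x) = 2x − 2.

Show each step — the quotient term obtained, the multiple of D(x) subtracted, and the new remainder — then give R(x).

Step 1: lead(−18x⁴ + 22x³ − 12x² + 8x − 4) ÷ lead(D) = −18x⁴ ÷ 2x = −9x³. Subtract (−9x³)·D = −18x⁴ + 18x³. Remainder: 4x³ − 12x² + 8x − 4.
Step 2: lead(4x³ − 12x² + 8x − 4) ÷ lead(D) = 4x³ ÷ 2x = 2x². Subtract (2x²)·D = 4x³ − 4x². Remainder: −8x² + 8x − 4.
Step 3: lead(−8x² + 8x − 4) ÷ lead(D) = −8x² ÷ 2x = −4x. Subtract (−4x)·D = −8x² + 8x. Remainder: −4.

R(x) = −4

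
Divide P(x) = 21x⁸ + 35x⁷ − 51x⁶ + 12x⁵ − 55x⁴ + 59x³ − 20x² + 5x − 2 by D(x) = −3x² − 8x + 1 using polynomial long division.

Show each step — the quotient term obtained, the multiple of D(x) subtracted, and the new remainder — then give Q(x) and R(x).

Q(x) = −7x⁶ + 7x⁵ − 4x⁴ + 9x³ − 7x² + 2x − 1; R(x) = −5x − 1

Step 1: lead(21x⁸ + 35x⁷ − 51x⁶ + 12x⁵ − 55x⁴ + 59x³ − 20x² + 5x − 2) ÷ lead(D) = 21x⁸ ÷ −3x² = −7x⁶. Subtract (−7x⁶)·D = 21x⁸ + 56x⁷ − 7x⁶. Remainder: −21x⁷ − 44x⁶ + 12x⁵ − 55x⁴ + 59x³ − 20x² + 5x − 2.
Step 2: lead(−21x⁷ − 44x⁶ + 12x⁵ − 55x⁴ + 59x³ − 20x² + 5x − 2) ÷ lead(D) = −21x⁷ ÷ −3x² = 7x⁵. Subtract (7x⁵)·D = −21x⁷ − 56x⁶ + 7x⁵. Remainder: 12x⁶ + 5x⁵ − 55x⁴ + 59x³ − 20x² + 5x − 2.
Step 3: lead(12x⁶ + 5x⁵ − 55x⁴ + 59x³ − 20x² + 5x − 2) ÷ lead(D) = 12x⁶ ÷ −3x² = −4x⁴. Subtract (−4x⁴)·D = 12x⁶ + 32x⁵ − 4x⁴. Remainder: −27x⁵ − 51x⁴ + 59x³ − 20x² + 5x − 2.
Step 4: lead(−27x⁵ − 51x⁴ + 59x³ − 20x² + 5x − 2) ÷ lead(D) = −27x⁵ ÷ −3x² = 9x³. Subtract (9x³)·D = −27x⁵ − 72x⁴ + 9x³. Remainder: 21x⁴ + 50x³ − 20x² + 5x − 2.
Step 5: lead(21x⁴ + 50x³ − 20x² + 5x − 2) ÷ lead(D) = 21x⁴ ÷ −3x² = −7x². Subtract (−7x²)·D = 21x⁴ + 56x³ − 7x². Remainder: −6x³ − 13x² + 5x − 2.
Step 6: lead(−6x³ − 13x² + 5x − 2) ÷ lead(D) = −6x³ ÷ −3x² = 2x. Subtract (2x)·D = −6x³ − 16x² + 2x. Remainder: 3x² + 3x − 2.
Step 7: lead(3x² + 3x − 2) ÷ lead(D) = 3x² ÷ −3x² = −1. Subtract (−1)·D = 3x² + 8x − 1. Remainder: −5x − 1.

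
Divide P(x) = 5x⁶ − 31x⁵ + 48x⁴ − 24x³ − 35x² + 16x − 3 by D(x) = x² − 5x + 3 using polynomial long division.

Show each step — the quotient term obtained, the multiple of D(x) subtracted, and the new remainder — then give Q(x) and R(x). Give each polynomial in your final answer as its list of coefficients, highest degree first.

Step 1: lead(5x⁶ − 31x⁵ + 48x⁴ − 24x³ − 35x² + 16x − 3) ÷ lead(D) = 5x⁶ ÷ x² = 5x⁴. Subtract (5x⁴)·D = 5x⁶ − 25x⁵ + 15x⁴. Remainder: −6x⁵ + 33x⁴ − 24x³ − 35x² + 16x − 3.
Step 2: lead(−6x⁵ + 33x⁴ − 24x³ − 35x² + 16x − 3) ÷ lead(D) = −6x⁵ ÷ x² = −6x³. Subtract (−6x³)·D = −6x⁵ + 30x⁴ − 18x³. Remainder: 3x⁴ − 6x³ − 35x² + 16x − 3.
Step 3: lead(3x⁴ − 6x³ − 35x² + 16x − 3) ÷ lead(D) = 3x⁴ ÷ x² = 3x². Subtract (3x²)·D = 3x⁴ − 15x³ + 9x². Remainder: 9x³ − 44x² + 16x − 3.
Step 4: lead(9x³ − 44x² + 16x − 3) ÷ lead(D) = 9x³ ÷ x² = 9x. Subtract (9x)·D = 9x³ − 45x² + 27x. Remainder: x² − 11x − 3.
Step 5: lead(x² − 11x − 3) ÷ lead(D) = x² ÷ x² = 1. Subtract (1)·D = x² − 5x + 3. Remainder: −6x − 6.

Q = [5, -6, 3, 9, 1]; R = [-6, -6]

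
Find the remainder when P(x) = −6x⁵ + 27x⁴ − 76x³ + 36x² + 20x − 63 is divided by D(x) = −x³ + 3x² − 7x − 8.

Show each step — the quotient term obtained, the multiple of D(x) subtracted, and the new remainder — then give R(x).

Step 1: lead(−6x⁵ + 27x⁴ − 76x³ + 36x² + 20x − 63) ÷ lead(D) = −6x⁵ ÷ −x³ = 6x². Subtract (6x²)·D = −6x⁵ + 18x⁴ − 42x³ − 48x². Remainder: 9x⁴ − 34x³ + 84x² + 20x − 63.
Step 2: lead(9x⁴ − 34x³ + 84x² + 20x − 63) ÷ lead(D) = 9x⁴ ÷ −x³ = −9x. Subtract (−9x)·D = 9x⁴ − 27x³ + 63x² + 72x. Remainder: −7x³ + 21x² − 52x − 63.
Step 3: lead(−7x³ + 21x² − 52x − 63) ÷ lead(D) = −7x³ ÷ −x³ = 7. Subtract (7)·D = −7x³ + 21x² − 49x − 56. Remainder: −3x − 7.

R(x) = −3x − 7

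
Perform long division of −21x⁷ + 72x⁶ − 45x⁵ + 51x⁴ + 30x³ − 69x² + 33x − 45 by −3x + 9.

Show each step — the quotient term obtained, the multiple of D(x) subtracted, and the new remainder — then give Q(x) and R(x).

Q(x) = 7x⁶ − 3x⁵ + 6x⁴ + x³ − 7x² + 2x − 5; R(x) = 0

Step 1: lead(−21x⁷ + 72x⁶ − 45x⁵ + 51x⁴ + 30x³ − 69x² + 33x − 45) ÷ lead(D) = −21x⁷ ÷ −3x = 7x⁶. Subtract (7x⁶)·D = −21x⁷ + 63x⁶. Remainder: 9x⁶ − 45x⁵ + 51x⁴ + 30x³ − 69x² + 33x − 45.
Step 2: lead(9x⁶ − 45x⁵ + 51x⁴ + 30x³ − 69x² + 33x − 45) ÷ lead(D) = 9x⁶ ÷ −3x = −3x⁵. Subtract (−3x⁵)·D = 9x⁶ − 27x⁵. Remainder: −18x⁵ + 51x⁴ + 30x³ − 69x² + 33x − 45.
Step 3: lead(−18x⁵ + 51x⁴ + 30x³ − 69x² + 33x − 45) ÷ lead(D) = −18x⁵ ÷ −3x = 6x⁴. Subtract (6x⁴)·D = −18x⁵ + 54x⁴. Remainder: −3x⁴ + 30x³ − 69x² + 33x − 45.
Step 4: lead(−3x⁴ + 30x³ − 69x² + 33x − 45) ÷ lead(D) = −3x⁴ ÷ −3x = x³. Subtract (x³)·D = −3x⁴ + 9x³. Remainder: 21x³ − 69x² + 33x − 45.
Step 5: lead(21x³ − 69x² + 33x − 45) ÷ lead(D) = 21x³ ÷ −3x = −7x². Subtract (−7x²)·D = 21x³ − 63x². Remainder: −6x² + 33x − 45.
Step 6: lead(−6x² + 33x − 45) ÷ lead(D) = −6x² ÷ −3x = 2x. Subtract (2x)·D = −6x² + 18x. Remainder: 15x − 45.
Step 7: lead(15x − 45) ÷ lead(D) = 15x ÷ −3x = −5. Subtract (−5)·D = 15x − 45. Remainder: 0.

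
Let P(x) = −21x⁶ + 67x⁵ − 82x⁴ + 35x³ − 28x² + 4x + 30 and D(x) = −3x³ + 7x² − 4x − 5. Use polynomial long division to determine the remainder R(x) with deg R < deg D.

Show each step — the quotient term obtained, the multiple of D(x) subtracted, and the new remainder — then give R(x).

Step 1: lead(−21x⁶ + 67x⁵ − 82x⁴ + 35x³ − 28x² + 4x + 30) ÷ lead(D) = −21x⁶ ÷ −3x³ = 7x³. Subtract (7x³)·D = −21x⁶ + 49x⁵ − 28x⁴ − 35x³. Remainder: 18x⁵ − 54x⁴ + 70x³ − 28x² + 4x + 30.
Step 2: lead(18x⁵ − 54x⁴ + 70x³ − 28x² + 4x + 30) ÷ lead(D) = 18x⁵ ÷ −3x³ = −6x². Subtract (−6x²)·D = 18x⁵ − 42x⁴ + 24x³ + 30x². Remainder: −12x⁴ + 46x³ − 58x² + 4x + 30.
Step 3: lead(−12x⁴ + 46x³ − 58x² + 4x + 30) ÷ lead(D) = −12x⁴ ÷ −3x³ = 4x. Subtract (4x)·D = −12x⁴ + 28x³ − 16x² − 20x. Remainder: 18x³ − 42x² + 24x + 30.
Step 4: lead(18x³ − 42x² + 24x + 30) ÷ lead(D) = 18x³ ÷ −3x³ = −6. Subtract (−6)·D = 18x³ − 42x² + 24x + 30. Remainder: 0.

R(x) = 0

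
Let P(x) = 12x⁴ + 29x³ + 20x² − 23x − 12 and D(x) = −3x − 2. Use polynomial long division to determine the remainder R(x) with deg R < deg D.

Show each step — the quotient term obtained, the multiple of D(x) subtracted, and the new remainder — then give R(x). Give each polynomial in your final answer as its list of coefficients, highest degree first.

R = [6]

Step 1: lead(12x⁴ + 29x³ + 20x² − 23x − 12) ÷ lead(D) = 12x⁴ ÷ −3x = −4x³. Subtract (−4x³)·D = 12x⁴ + 8x³. Remainder: 21x³ + 20x² − 23x − 12.
Step 2: lead(21x³ + 20x² − 23x − 12) ÷ lead(D) = 21x³ ÷ −3x = −7x². Subtract (−7x²)·D = 21x³ + 14x². Remainder: 6x² − 23x − 12.
Step 3: lead(6x² − 23x − 12) ÷ lead(D) = 6x² ÷ −3x = −2x. Subtract (−2x)·D = 6x² + 4x. Remainder: −27x − 12.
Step 4: lead(−27x − 12) ÷ lead(D) = −27x ÷ −3x = 9. Subtract (9)·D = −27x − 18. Remainder: 6.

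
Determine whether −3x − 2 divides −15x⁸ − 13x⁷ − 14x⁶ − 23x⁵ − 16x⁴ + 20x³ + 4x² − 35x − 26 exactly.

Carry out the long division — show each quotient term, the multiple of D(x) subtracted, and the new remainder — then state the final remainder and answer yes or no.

Step 1: lead(−15x⁸ − 13x⁷ − 14x⁶ − 23x⁵ − 16x⁴ + 20x³ + 4x² − 35x − 26) ÷ lead(D) = −15x⁸ ÷ −3x = 5x⁷. Subtract (5x⁷)·D = −15x⁸ − 10x⁷. Remainder: −3x⁷ − 14x⁶ − 23x⁵ − 16x⁴ + 20x³ + 4x² − 35x − 26.
Step 2: lead(−3x⁷ − 14x⁶ − 23x⁵ − 16x⁴ + 20x³ + 4x² − 35x − 26) ÷ lead(D) = −3x⁷ ÷ −3x = x⁶. Subtract (x⁶)·D = −3x⁷ − 2x⁶. Remainder: −12x⁶ − 23x⁵ − 16x⁴ + 20x³ + 4x² − 35x − 26.
Step 3: lead(−12x⁶ − 23x⁵ − 16x⁴ + 20x³ + 4x² − 35x − 26) ÷ lead(D) = −12x⁶ ÷ −3x = 4x⁵. Subtract (4x⁵)·D = −12x⁶ − 8x⁵. Remainder: −15x⁵ − 16x⁴ + 20x³ + 4x² − 35x − 26.
Step 4: lead(−15x⁵ − 16x⁴ + 20x³ + 4x² − 35x − 26) ÷ lead(D) = −15x⁵ ÷ −3x = 5x⁴. Subtract (5x⁴)·D = −15x⁵ − 10x⁴. Remainder: −6x⁴ + 20x³ + 4x² − 35x − 26.
Step 5: lead(−6x⁴ + 20x³ + 4x² − 35x − 26) ÷ lead(D) = −6x⁴ ÷ −3x = 2x³. Subtract (2x³)·D = −6x⁴ − 4x³. Remainder: 24x³ + 4x² − 35x − 26.
Step 6: lead(24x³ + 4x² − 35x − 26) ÷ lead(D) = 24x³ ÷ −3x = −8x². Subtract (−8x²)·D = 24x³ + 16x². Remainder: −12x² − 35x − 26.
Step 7: lead(−12x² − 35x − 26) ÷ lead(D) = −12x² ÷ −3x = 4x. Subtract (4x)·D = −12x² − 8x. Remainder: −27x − 26.
Step 8: lead(−27x − 26) ÷ lead(D) = −27x ÷ −3x = 9. Subtract (9)·D = −27x − 18. Remainder: −8.

R(x) = −8, so D(x) is not a factor of P(x). no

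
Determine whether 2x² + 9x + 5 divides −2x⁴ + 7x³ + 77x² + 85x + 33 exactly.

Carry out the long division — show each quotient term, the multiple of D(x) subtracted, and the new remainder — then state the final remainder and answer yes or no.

Step 1: lead(−2x⁴ + 7x³ + 77x² + 85x + 33) ÷ lead(D) = −2x⁴ ÷ 2x² = −x². Subtract (−x²)·D = −2x⁴ − 9x³ − 5x². Remainder: 16x³ + 82x² + 85x + 33.
Step 2: lead(16x³ + 82x² + 85x + 33) ÷ lead(D) = 16x³ ÷ 2x² = 8x. Subtract (8x)·D = 16x³ + 72x² + 40x. Remainder: 10x² + 45x + 33.
Step 3: lead(10x² + 45x + 33) ÷ lead(D) = 10x² ÷ 2x² = 5. Subtract (5)·D = 10x² + 45x + 25. Remainder: 8.

R(x) = 8, so D(x) is not a factor of P(x). no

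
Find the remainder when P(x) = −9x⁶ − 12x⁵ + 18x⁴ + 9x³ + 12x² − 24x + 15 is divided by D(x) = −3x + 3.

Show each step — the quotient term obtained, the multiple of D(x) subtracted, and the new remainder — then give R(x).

R(x) = 9

Step 1: lead(−9x⁶ − 12x⁵ + 18x⁴ + 9x³ + 12x² − 24x + 15) ÷ lead(D) = −9x⁶ ÷ −3x = 3x⁵. Subtract (3x⁵)·D = −9x⁶ + 9x⁵. Remainder: −21x⁵ + 18x⁴ + 9x³ + 12x² − 24x + 15.
Step 2: lead(−21x⁵ + 18x⁴ + 9x³ + 12x² − 24x + 15) ÷ lead(D) = −21x⁵ ÷ −3x = 7x⁴. Subtract (7x⁴)·D = −21x⁵ + 21x⁴. Remainder: −3x⁴ + 9x³ + 12x² − 24x + 15.
Step 3: lead(−3x⁴ + 9x³ + 12x² − 24x + 15) ÷ lead(D) = −3x⁴ ÷ −3x = x³. Subtract (x³)·D = −3x⁴ + 3x³. Remainder: 6x³ + 12x² − 24x + 15.
Step 4: lead(6x³ + 12x² − 24x + 15) ÷ lead(D) = 6x³ ÷ −3x = −2x². Subtract (−2x²)·D = 6x³ − 6x². Remainder: 18x² − 24x + 15.
Step 5: lead(18x² − 24x + 15) ÷ lead(D) = 18x² ÷ −3x = −6x. Subtract (−6x)·D = 18x² − 18x. Remainder: −6x + 15.
Step 6: lead(−6x + 15) ÷ lead(D) = −6x ÷ −3x = 2. Subtract (2)·D = −6x + 6. Remainder: 9.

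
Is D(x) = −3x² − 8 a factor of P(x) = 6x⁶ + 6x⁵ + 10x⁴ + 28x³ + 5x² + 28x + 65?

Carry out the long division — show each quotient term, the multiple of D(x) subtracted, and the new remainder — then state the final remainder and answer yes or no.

R(x) = −4x + 9, so D(x) is not a factor of P(x). no

Step 1: lead(6x⁶ + 6x⁵ + 10x⁴ + 28x³ + 5x² + 28x + 65) ÷ lead(D) = 6x⁶ ÷ −3x² = −2x⁴. Subtract (−2x⁴)·D = 6x⁶ + 16x⁴. Remainder: 6x⁵ − 6x⁴ + 28x³ + 5x² + 28x + 65.
Step 2: lead(6x⁵ − 6x⁴ + 28x³ + 5x² + 28x + 65) ÷ lead(D) = 6x⁵ ÷ −3x² = −2x³. Subtract (−2x³)·D = 6x⁵ + 16x³. Remainder: −6x⁴ + 12x³ + 5x² + 28x + 65.
Step 3: lead(−6x⁴ + 12x³ + 5x² + 28x + 65) ÷ lead(D) = −6x⁴ ÷ −3x² = 2x². Subtract (2x²)·D = −6x⁴ − 16x². Remainder: 12x³ + 21x² + 28x + 65.
Step 4: lead(12x³ + 21x² + 28x + 65) ÷ lead(D) = 12x³ ÷ −3x² = −4x. Subtract (−4x)·D = 12x³ + 32x. Remainder: 21x² − 4x + 65.
Step 5: lead(21x² − 4x + 65) ÷ lead(D) = 21x² ÷ −3x² = −7. Subtract (−7)·D = 21x² + 56. Remainder: −4x + 9.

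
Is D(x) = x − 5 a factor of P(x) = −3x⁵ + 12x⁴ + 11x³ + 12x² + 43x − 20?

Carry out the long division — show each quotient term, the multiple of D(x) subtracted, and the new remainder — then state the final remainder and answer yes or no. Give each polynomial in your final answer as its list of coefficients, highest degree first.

R = [-5], so D(x) is not a factor of P(x). no

Step 1: lead(−3x⁵ + 12x⁴ + 11x³ + 12x² + 43x − 20) ÷ lead(D) = −3x⁵ ÷ x = −3x⁴. Subtract (−3x⁴)·D = −3x⁵ + 15x⁴. Remainder: −3x⁴ + 11x³ + 12x² + 43x − 20.
Step 2: lead(−3x⁴ + 11x³ + 12x² + 43x − 20) ÷ lead(D) = −3x⁴ ÷ x = −3x³. Subtract (−3x³)·D = −3x⁴ + 15x³. Remainder: −4x³ + 12x² + 43x − 20.
Step 3: lead(−4x³ + 12x² + 43x − 20) ÷ lead(D) = −4x³ ÷ x = −4x². Subtract (−4x²)·D = −4x³ + 20x². Remainder: −8x² + 43x − 20.
Step 4: lead(−8x² + 43x − 20) ÷ lead(D) = −8x² ÷ x = −8x. Subtract (−8x)·D = −8x² + 40x. Remainder: 3x − 20.
Step 5: lead(3x − 20) ÷ lead(D) = 3x ÷ x = 3. Subtract (3)·D = 3x − 15. Remainder: −5.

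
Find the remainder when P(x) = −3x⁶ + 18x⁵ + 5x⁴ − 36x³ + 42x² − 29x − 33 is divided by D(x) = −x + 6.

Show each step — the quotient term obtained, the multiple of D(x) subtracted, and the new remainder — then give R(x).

R(x) = 9

Step 1: lead(−3x⁶ + 18x⁵ + 5x⁴ − 36x³ + 42x² − 29x − 33) ÷ lead(D) = −3x⁶ ÷ −x = 3x⁵. Subtract (3x⁵)·D = −3x⁶ + 18x⁵. Remainder: 5x⁴ − 36x³ + 42x² − 29x − 33.
Step 2: lead(5x⁴ − 36x³ + 42x² − 29x − 33) ÷ lead(D) = 5x⁴ ÷ −x = −5x³. Subtract (−5x³)·D = 5x⁴ − 30x³. Remainder: −6x³ + 42x² − 29x − 33.
Step 3: lead(−6x³ + 42x² − 29x − 33) ÷ lead(D) = −6x³ ÷ −x = 6x². Subtract (6x²)·D = −6x³ + 36x². Remainder: 6x² − 29x − 33.
Step 4: lead(6x² − 29x − 33) ÷ lead(D) = 6x² ÷ −x = −6x. Subtract (−6x)·D = 6x² − 36x. Remainder: 7x − 33.
Step 5: lead(7x − 33) ÷ lead(D) = 7x ÷ −x = −7. Subtract (−7)·D = 7x − 42. Remainder: 9.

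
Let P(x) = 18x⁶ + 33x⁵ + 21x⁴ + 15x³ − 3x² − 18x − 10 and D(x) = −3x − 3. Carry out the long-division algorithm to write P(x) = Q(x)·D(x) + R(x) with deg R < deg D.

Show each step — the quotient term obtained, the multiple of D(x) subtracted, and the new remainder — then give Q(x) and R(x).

Step 1: lead(18x⁶ + 33x⁵ + 21x⁴ + 15x³ − 3x² − 18x − 10) ÷ lead(D) = 18x⁶ ÷ −3x = −6x⁵. Subtract (−6x⁵)·D = 18x⁶ + 18x⁵. Remainder: 15x⁵ + 21x⁴ + 15x³ − 3x² − 18x − 10.
Step 2: lead(15x⁵ + 21x⁴ + 15x³ − 3x² − 18x − 10) ÷ lead(D) = 15x⁵ ÷ −3x = −5x⁴. Subtract (−5x⁴)·D = 15x⁵ + 15x⁴. Remainder: 6x⁴ + 15x³ − 3x² − 18x − 10.
Step 3: lead(6x⁴ + 15x³ − 3x² − 18x − 10) ÷ lead(D) = 6x⁴ ÷ −3x = −2x³. Subtract (−2x³)·D = 6x⁴ + 6x³. Remainder: 9x³ − 3x² − 18x − 10.
Step 4: lead(9x³ − 3x² − 18x − 10) ÷ lead(D) = 9x³ ÷ −3x = −3x². Subtract (−3x²)·D = 9x³ + 9x². Remainder: −12x² − 18x − 10.
Step 5: lead(−12x² − 18x − 10) ÷ lead(D) = −12x² ÷ −3x = 4x. Subtract (4x)·D = −12x² − 12x. Remainder: −6x − 10.
Step 6: lead(−6x − 10) ÷ lead(D) = −6x ÷ −3x = 2. Subtract (2)·D = −6x − 6. Remainder: −4.

Q(x) = −6x⁵ − 5x⁴ − 2x³ − 3x² + 4x + 2; R(x) = −4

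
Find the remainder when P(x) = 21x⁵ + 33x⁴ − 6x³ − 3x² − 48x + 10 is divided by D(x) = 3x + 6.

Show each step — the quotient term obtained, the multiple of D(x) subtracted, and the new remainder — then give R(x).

Step 1: lead(21x⁵ + 33x⁴ − 6x³ − 3x² − 48x + 10) ÷ lead(D) = 21x⁵ ÷ 3x = 7x⁴. Subtract (7x⁴)·D = 21x⁵ + 42x⁴. Remainder: −9x⁴ − 6x³ − 3x² − 48x + 10.
Step 2: lead(−9x⁴ − 6x³ − 3x² − 48x + 10) ÷ lead(D) = −9x⁴ ÷ 3x = −3x³. Subtract (−3x³)·D = −9x⁴ − 18x³. Remainder: 12x³ − 3x² − 48x + 10.
Step 3: lead(12x³ − 3x² − 48x + 10) ÷ lead(D) = 12x³ ÷ 3x = 4x². Subtract (4x²)·D = 12x³ + 24x². Remainder: −27x² − 48x + 10.
Step 4: lead(−27x² − 48x + 10) ÷ lead(D) = −27x² ÷ 3x = −9x. Subtract (−9x)·D = −27x² − 54x. Remainder: 6x + 10.
Step 5: lead(6x + 10) ÷ lead(D) = 6x ÷ 3x = 2. Subtract (2)·D = 6x + 12. Remainder: −2.

R(x) = −2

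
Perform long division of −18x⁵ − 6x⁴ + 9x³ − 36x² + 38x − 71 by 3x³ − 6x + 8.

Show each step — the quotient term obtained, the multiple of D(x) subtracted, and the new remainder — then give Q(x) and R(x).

Step 1: lead(−18x⁵ − 6x⁴ + 9x³ − 36x² + 38x − 71) ÷ lead(D) = −18x⁵ ÷ 3x³ = −6x². Subtract (−6x²)·D = −18x⁵ + 36x³ − 48x². Remainder: −6x⁴ − 27x³ + 12x² + 38x − 71.
Step 2: lead(−6x⁴ − 27x³ + 12x² + 38x − 71) ÷ lead(D) = −6x⁴ ÷ 3x³ = −2x. Subtract (−2x)·D = −6x⁴ + 12x² − 16x. Remainder: −27x³ + 54x − 71.
Step 3: lead(−27x³ + 54x − 71) ÷ lead(D) = −27x³ ÷ 3x³ = −9. Subtract (−9)·D = −27x³ + 54x − 72. Remainder: 1.

Q(x) = −6x² − 2x − 9; R(x) = 1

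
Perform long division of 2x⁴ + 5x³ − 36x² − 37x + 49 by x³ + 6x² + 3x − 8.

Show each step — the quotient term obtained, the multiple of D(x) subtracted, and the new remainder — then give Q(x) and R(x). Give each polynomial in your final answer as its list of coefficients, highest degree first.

Step 1: lead(2x⁴ + 5x³ − 36x² − 37x + 49) ÷ lead(D) = 2x⁴ ÷ x³ = 2x. Subtract (2x)·D = 2x⁴ + 12x³ + 6x² − 16x. Remainder: −7x³ − 42x² − 21x + 49.
Step 2: lead(−7x³ − 42x² − 21x + 49) ÷ lead(D) = −7x³ ÷ x³ = −7. Subtract (−7)·D = −7x³ − 42x² − 21x + 56. Remainder: −7.

Q = [2, -7]; R = [-7]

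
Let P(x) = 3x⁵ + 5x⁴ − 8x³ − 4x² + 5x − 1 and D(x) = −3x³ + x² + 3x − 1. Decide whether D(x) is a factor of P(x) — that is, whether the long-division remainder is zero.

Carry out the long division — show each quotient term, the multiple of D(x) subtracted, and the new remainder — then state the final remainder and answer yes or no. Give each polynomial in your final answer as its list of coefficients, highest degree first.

Step 1: lead(3x⁵ + 5x⁴ − 8x³ − 4x² + 5x − 1) ÷ lead(D) = 3x⁵ ÷ −3x³ = −x². Subtract (−x²)·D = 3x⁵ − x⁴ − 3x³ + x². Remainder: 6x⁴ − 5x³ − 5x² + 5x − 1.
Step 2: lead(6x⁴ − 5x³ − 5x² + 5x − 1) ÷ lead(D) = 6x⁴ ÷ −3x³ = −2x. Subtract (−2x)·D = 6x⁴ − 2x³ − 6x² + 2x. Remainder: −3x³ + x² + 3x − 1.
Step 3: lead(−3x³ + x² + 3x − 1) ÷ lead(D) = −3x³ ÷ −3x³ = 1. Subtract (1)·D = −3x³ + x² + 3x − 1. Remainder: 0.

R = [0], so D(x) is a factor of P(x). yes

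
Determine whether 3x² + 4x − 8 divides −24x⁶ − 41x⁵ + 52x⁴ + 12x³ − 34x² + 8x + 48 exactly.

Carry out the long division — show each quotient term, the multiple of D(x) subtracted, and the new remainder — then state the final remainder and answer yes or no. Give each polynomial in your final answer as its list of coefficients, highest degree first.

R = [0], so D(x) is a factor of P(x). yes

Step 1: lead(−24x⁶ − 41x⁵ + 52x⁴ + 12x³ − 34x² + 8x + 48) ÷ lead(D) = −24x⁶ ÷ 3x² = −8x⁴. Subtract (−8x⁴)·D = −24x⁶ − 32x⁵ + 64x⁴. Remainder: −9x⁵ − 12x⁴ + 12x³ − 34x² + 8x + 48.
Step 2: lead(−9x⁵ − 12x⁴ + 12x³ − 34x² + 8x + 48) ÷ lead(D) = −9x⁵ ÷ 3x² = −3x³. Subtract (−3x³)·D = −9x⁵ − 12x⁴ + 24x³. Remainder: −12x³ − 34x² + 8x + 48.
Step 3: lead(−12x³ − 34x² + 8x + 48) ÷ lead(D) = −12x³ ÷ 3x² = −4x. Subtract (−4x)·D = −12x³ − 16x² + 32x. Remainder: −18x² − 24x + 48.
Step 4: lead(−18x² − 24x + 48) ÷ lead(D) = −18x² ÷ 3x² = −6. Subtract (−6)·D = −18x² − 24x + 48. Remainder: 0.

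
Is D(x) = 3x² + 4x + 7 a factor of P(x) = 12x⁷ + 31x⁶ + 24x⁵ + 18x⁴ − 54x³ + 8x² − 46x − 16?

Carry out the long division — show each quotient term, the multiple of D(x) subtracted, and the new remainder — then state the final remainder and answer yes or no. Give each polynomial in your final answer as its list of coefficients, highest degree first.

Step 1: lead(12x⁷ + 31x⁶ + 24x⁵ + 18x⁴ − 54x³ + 8x² − 46x − 16) ÷ lead(D) = 12x⁷ ÷ 3x² = 4x⁵. Subtract (4x⁵)·D = 12x⁷ + 16x⁶ + 28x⁵. Remainder: 15x⁶ − 4x⁵ + 18x⁴ − 54x³ + 8x² − 46x − 16.
Step 2: lead(15x⁶ − 4x⁵ + 18x⁴ − 54x³ + 8x² − 46x − 16) ÷ lead(D) = 15x⁶ ÷ 3x² = 5x⁴. Subtract (5x⁴)·D = 15x⁶ + 20x⁵ + 35x⁴. Remainder: −24x⁵ − 17x⁴ − 54x³ + 8x² − 46x − 16.
Step 3: lead(−24x⁵ − 17x⁴ − 54x³ + 8x² − 46x − 16) ÷ lead(D) = −24x⁵ ÷ 3x² = −8x³. Subtract (−8x³)·D = −24x⁵ − 32x⁴ − 56x³. Remainder: 15x⁴ + 2x³ + 8x² − 46x − 16.
Step 4: lead(15x⁴ + 2x³ + 8x² − 46x − 16) ÷ lead(D) = 15x⁴ ÷ 3x² = 5x². Subtract (5x²)·D = 15x⁴ + 20x³ + 35x². Remainder: −18x³ − 27x² − 46x − 16.
Step 5: lead(−18x³ − 27x² − 46x − 16) ÷ lead(D) = −18x³ ÷ 3x² = −6x. Subtract (−6x)·D = −18x³ − 24x² − 42x. Remainder: −3x² − 4x − 16.
Step 6: lead(−3x² − 4x − 16) ÷ lead(D) = −3x² ÷ 3x² = −1. Subtract (−1)·D = −3x² − 4x − 7. Remainder: −9.

R = [-9], so D(x) is not a factor of P(x). no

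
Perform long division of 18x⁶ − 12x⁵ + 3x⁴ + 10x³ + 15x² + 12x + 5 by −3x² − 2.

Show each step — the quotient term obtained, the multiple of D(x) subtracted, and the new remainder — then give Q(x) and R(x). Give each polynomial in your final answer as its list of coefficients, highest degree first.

Step 1: lead(18x⁶ − 12x⁵ + 3x⁴ + 10x³ + 15x² + 12x + 5) ÷ lead(D) = 18x⁶ ÷ −3x² = −6x⁴. Subtract (−6x⁴)·D = 18x⁶ + 12x⁴. Remainder: −12x⁵ − 9x⁴ + 10x³ + 15x² + 12x + 5.
Step 2: lead(−12x⁵ − 9x⁴ + 10x³ + 15x² + 12x + 5) ÷ lead(D) = −12x⁵ ÷ −3x² = 4x³. Subtract (4x³)·D = −12x⁵ − 8x³. Remainder: −9x⁴ + 18x³ + 15x² + 12x + 5.
Step 3: lead(−9x⁴ + 18x³ + 15x² + 12x + 5) ÷ lead(D) = −9x⁴ ÷ −3x² = 3x². Subtract (3x²)·D = −9x⁴ − 6x². Remainder: 18x³ + 21x² + 12x + 5.
Step 4: lead(18x³ + 21x² + 12x + 5) ÷ lead(D) = 18x³ ÷ −3x² = −6x. Subtract (−6x)·D = 18x³ + 12x. Remainder: 21x² + 5.
Step 5: lead(21x² + 5) ÷ lead(D) = 21x² ÷ −3x² = −7. Subtract (−7)·D = 21x² + 14. Remainder: −9.

Q = [-6, 4, 3, -6, -7]; R = [-9]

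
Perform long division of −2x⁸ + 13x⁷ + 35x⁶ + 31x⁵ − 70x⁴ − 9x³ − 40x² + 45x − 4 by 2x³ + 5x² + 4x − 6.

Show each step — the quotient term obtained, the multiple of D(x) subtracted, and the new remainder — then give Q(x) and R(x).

Q(x) = −x⁵ + 9x⁴ − 3x³ + 2x² − 7x; R(x) = 3x − 4

Step 1: lead(−2x⁸ + 13x⁷ + 35x⁶ + 31x⁵ − 70x⁴ − 9x³ − 40x² + 45x − 4) ÷ lead(D) = −2x⁸ ÷ 2x³ = −x⁵. Subtract (−x⁵)·D = −2x⁸ − 5x⁷ − 4x⁶ + 6x⁵. Remainder: 18x⁷ + 39x⁶ + 25x⁵ − 70x⁴ − 9x³ − 40x² + 45x − 4.
Step 2: lead(18x⁷ + 39x⁶ + 25x⁵ − 70x⁴ − 9x³ − 40x² + 45x − 4) ÷ lead(D) = 18x⁷ ÷ 2x³ = 9x⁴. Subtract (9x⁴)·D = 18x⁷ + 45x⁶ + 36x⁵ − 54x⁴. Remainder: −6x⁶ − 11x⁵ − 16x⁴ − 9x³ − 40x² + 45x − 4.
Step 3: lead(−6x⁶ − 11x⁵ − 16x⁴ − 9x³ − 40x² + 45x − 4) ÷ lead(D) = −6x⁶ ÷ 2x³ = −3x³. Subtract (−3x³)·D = −6x⁶ − 15x⁵ − 12x⁴ + 18x³. Remainder: 4x⁵ − 4x⁴ − 27x³ − 40x² + 45x − 4.
Step 4: lead(4x⁵ − 4x⁴ − 27x³ − 40x² + 45x − 4) ÷ lead(D) = 4x⁵ ÷ 2x³ = 2x². Subtract (2x²)·D = 4x⁵ + 10x⁴ + 8x³ − 12x². Remainder: −14x⁴ − 35x³ − 28x² + 45x − 4.
Step 5: lead(−14x⁴ − 35x³ − 28x² + 45x − 4) ÷ lead(D) = −14x⁴ ÷ 2x³ = −7x. Subtract (−7x)·D = −14x⁴ − 35x³ − 28x² + 42x. Remainder: 3x − 4.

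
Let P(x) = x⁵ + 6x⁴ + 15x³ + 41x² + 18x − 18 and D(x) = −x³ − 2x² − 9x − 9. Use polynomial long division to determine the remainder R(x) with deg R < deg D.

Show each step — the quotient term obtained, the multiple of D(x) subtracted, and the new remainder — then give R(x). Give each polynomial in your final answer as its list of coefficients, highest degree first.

R = [0]

Step 1: lead(x⁵ + 6x⁴ + 15x³ + 41x² + 18x − 18) ÷ lead(D) = x⁵ ÷ −x³ = −x². Subtract (−x²)·D = x⁵ + 2x⁴ + 9x³ + 9x². Remainder: 4x⁴ + 6x³ + 32x² + 18x − 18.
Step 2: lead(4x⁴ + 6x³ + 32x² + 18x − 18) ÷ lead(D) = 4x⁴ ÷ −x³ = −4x. Subtract (−4x)·D = 4x⁴ + 8x³ + 36x² + 36x. Remainder: −2x³ − 4x² − 18x − 18.
Step 3: lead(−2x³ − 4x² − 18x − 18) ÷ lead(D) = −2x³ ÷ −x³ = 2. Subtract (2)·D = −2x³ − 4x² − 18x − 18. Remainder: 0.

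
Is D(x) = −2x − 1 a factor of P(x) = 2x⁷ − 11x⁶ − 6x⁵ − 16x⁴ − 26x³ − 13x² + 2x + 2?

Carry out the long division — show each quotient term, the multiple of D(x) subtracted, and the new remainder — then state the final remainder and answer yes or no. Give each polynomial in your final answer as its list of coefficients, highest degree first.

Step 1: lead(2x⁷ − 11x⁶ − 6x⁵ − 16x⁴ − 26x³ − 13x² + 2x + 2) ÷ lead(D) = 2x⁷ ÷ −2x = −x⁶. Subtract (−x⁶)·D = 2x⁷ + x⁶. Remainder: −12x⁶ − 6x⁵ − 16x⁴ − 26x³ − 13x² + 2x + 2.
Step 2: lead(−12x⁶ − 6x⁵ − 16x⁴ − 26x³ − 13x² + 2x + 2) ÷ lead(D) = −12x⁶ ÷ −2x = 6x⁵. Subtract (6x⁵)·D = −12x⁶ − 6x⁵. Remainder: −16x⁴ − 26x³ − 13x² + 2x + 2.
Step 3: lead(−16x⁴ − 26x³ − 13x² + 2x + 2) ÷ lead(D) = −16x⁴ ÷ −2x = 8x³. Subtract (8x³)·D = −16x⁴ − 8x³. Remainder: −18x³ − 13x² + 2x + 2.
Step 4: lead(−18x³ − 13x² + 2x + 2) ÷ lead(D) = −18x³ ÷ −2x = 9x². Subtract (9x²)·D = −18x³ − 9x². Remainder: −4x² + 2x + 2.
Step 5: lead(−4x² + 2x + 2) ÷ lead(D) = −4x² ÷ −2x = 2x. Subtract (2x)·D = −4x² − 2x. Remainder: 4x + 2.
Step 6: lead(4x + 2) ÷ lead(D) = 4x ÷ −2x = −2. Subtract (−2)·D = 4x + 2. Remainder: 0.

R = [0], so D(x) is a factor of P(x). yes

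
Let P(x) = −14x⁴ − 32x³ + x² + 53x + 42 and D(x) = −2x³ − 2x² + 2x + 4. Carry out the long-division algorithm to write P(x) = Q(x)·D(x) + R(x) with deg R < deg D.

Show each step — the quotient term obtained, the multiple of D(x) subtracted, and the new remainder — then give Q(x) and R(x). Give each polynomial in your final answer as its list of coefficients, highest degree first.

Q = [7, 9]; R = [5, 7, 6]

Step 1: lead(−14x⁴ − 32x³ + x² + 53x + 42) ÷ lead(D) = −14x⁴ ÷ −2x³ = 7x. Subtract (7x)·D = −14x⁴ − 14x³ + 14x² + 28x. Remainder: −18x³ − 13x² + 25x + 42.
Step 2: lead(−18x³ − 13x² + 25x + 42) ÷ lead(D) = −18x³ ÷ −2x³ = 9. Subtract (9)·D = −18x³ − 18x² + 18x + 36. Remainder: 5x² + 7x + 6.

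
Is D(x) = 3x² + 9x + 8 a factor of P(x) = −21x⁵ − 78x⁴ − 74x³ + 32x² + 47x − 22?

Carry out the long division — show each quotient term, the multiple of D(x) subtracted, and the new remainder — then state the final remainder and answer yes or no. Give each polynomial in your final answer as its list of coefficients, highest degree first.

Step 1: lead(−21x⁵ − 78x⁴ − 74x³ + 32x² + 47x − 22) ÷ lead(D) = −21x⁵ ÷ 3x² = −7x³. Subtract (−7x³)·D = −21x⁵ − 63x⁴ − 56x³. Remainder: −15x⁴ − 18x³ + 32x² + 47x − 22.
Step 2: lead(−15x⁴ − 18x³ + 32x² + 47x − 22) ÷ lead(D) = −15x⁴ ÷ 3x² = −5x². Subtract (−5x²)·D = −15x⁴ − 45x³ − 40x². Remainder: 27x³ + 72x² + 47x − 22.
Step 3: lead(27x³ + 72x² + 47x − 22) ÷ lead(D) = 27x³ ÷ 3x² = 9x. Subtract (9x)·D = 27x³ + 81x² + 72x. Remainder: −9x² − 25x − 22.
Step 4: lead(−9x² − 25x − 22) ÷ lead(D) = −9x² ÷ 3x² = −3. Subtract (−3)·D = −9x² − 27x − 24. Remainder: 2x + 2.

R = [2, 2], so D(x) is not a factor of P(x). no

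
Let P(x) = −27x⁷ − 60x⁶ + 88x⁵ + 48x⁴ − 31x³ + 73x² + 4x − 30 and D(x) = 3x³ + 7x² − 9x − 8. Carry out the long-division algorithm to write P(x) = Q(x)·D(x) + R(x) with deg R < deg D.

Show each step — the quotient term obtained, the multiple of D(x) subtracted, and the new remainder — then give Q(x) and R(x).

Step 1: lead(−27x⁷ − 60x⁶ + 88x⁵ + 48x⁴ − 31x³ + 73x² + 4x − 30) ÷ lead(D) = −27x⁷ ÷ 3x³ = −9x⁴. Subtract (−9x⁴)·D = −27x⁷ − 63x⁶ + 81x⁵ + 72x⁴. Remainder: 3x⁶ + 7x⁵ − 24x⁴ − 31x³ + 73x² + 4x − 30.
Step 2: lead(3x⁶ + 7x⁵ − 24x⁴ − 31x³ + 73x² + 4x − 30) ÷ lead(D) = 3x⁶ ÷ 3x³ = x³. Subtract (x³)·D = 3x⁶ + 7x⁵ − 9x⁴ − 8x³. Remainder: −15x⁴ − 23x³ + 73x² + 4x − 30.
Step 3: lead(−15x⁴ − 23x³ + 73x² + 4x − 30) ÷ lead(D) = −15x⁴ ÷ 3x³ = −5x. Subtract (−5x)·D = −15x⁴ − 35x³ + 45x² + 40x. Remainder: 12x³ + 28x² − 36x − 30.
Step 4: lead(12x³ + 28x² − 36x − 30) ÷ lead(D) = 12x³ ÷ 3x³ = 4. Subtract (4)·D = 12x³ + 28x² − 36x − 32. Remainder: 2.

Q(x) = −9x⁴ + x³ − 5x + 4; R(x) = 2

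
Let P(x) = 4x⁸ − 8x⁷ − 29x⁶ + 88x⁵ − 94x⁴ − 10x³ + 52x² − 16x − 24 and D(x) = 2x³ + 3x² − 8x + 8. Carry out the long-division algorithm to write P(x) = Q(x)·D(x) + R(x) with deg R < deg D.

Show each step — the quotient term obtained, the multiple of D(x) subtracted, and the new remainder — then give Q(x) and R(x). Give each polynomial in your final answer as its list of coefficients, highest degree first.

Q = [2, -7, 4, 2, -6, -4]; R = [8]

Step 1: lead(4x⁸ − 8x⁷ − 29x⁶ + 88x⁵ − 94x⁴ − 10x³ + 52x² − 16x − 24) ÷ lead(D) = 4x⁸ ÷ 2x³ = 2x⁵. Subtract (2x⁵)·D = 4x⁸ + 6x⁷ − 16x⁶ + 16x⁵. Remainder: −14x⁷ − 13x⁶ + 72x⁵ − 94x⁴ − 10x³ + 52x² − 16x − 24.
Step 2: lead(−14x⁷ − 13x⁶ + 72x⁵ − 94x⁴ − 10x³ + 52x² − 16x − 24) ÷ lead(D) = −14x⁷ ÷ 2x³ = −7x⁴. Subtract (−7x⁴)·D = −14x⁷ − 21x⁶ + 56x⁵ − 56x⁴. Remainder: 8x⁶ + 16x⁵ − 38x⁴ − 10x³ + 52x² − 16x − 24.
Step 3: lead(8x⁶ + 16x⁵ − 38x⁴ − 10x³ + 52x² − 16x − 24) ÷ lead(D) = 8x⁶ ÷ 2x³ = 4x³. Subtract (4x³)·D = 8x⁶ + 12x⁵ − 32x⁴ + 32x³. Remainder: 4x⁵ − 6x⁴ − 42x³ + 52x² − 16x − 24.
Step 4: lead(4x⁵ − 6x⁴ − 42x³ + 52x² − 16x − 24) ÷ lead(D) = 4x⁵ ÷ 2x³ = 2x². Subtract (2x²)·D = 4x⁵ + 6x⁴ − 16x³ + 16x². Remainder: −12x⁴ − 26x³ + 36x² − 16x − 24.
Step 5: lead(−12x⁴ − 26x³ + 36x² − 16x − 24) ÷ lead(D) = −12x⁴ ÷ 2x³ = −6x. Subtract (−6x)·D = −12x⁴ − 18x³ + 48x² − 48x. Remainder: −8x³ − 12x² + 32x − 24.
Step 6: lead(−8x³ − 12x² + 32x − 24) ÷ lead(D) = −8x³ ÷ 2x³ = −4. Subtract (−4)·D = −8x³ − 12x² + 32x − 32. Remainder: 8.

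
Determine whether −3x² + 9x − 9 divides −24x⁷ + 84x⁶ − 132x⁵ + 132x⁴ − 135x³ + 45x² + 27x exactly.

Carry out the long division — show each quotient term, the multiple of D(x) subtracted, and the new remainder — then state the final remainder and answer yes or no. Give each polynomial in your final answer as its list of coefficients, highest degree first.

R = [0], so D(x) is a factor of P(x). yes

Step 1: lead(−24x⁷ + 84x⁶ − 132x⁵ + 132x⁴ − 135x³ + 45x² + 27x) ÷ lead(D) = −24x⁷ ÷ −3x² = 8x⁵. Subtract (8x⁵)·D = −24x⁷ + 72x⁶ − 72x⁵. Remainder: 12x⁶ − 60x⁵ + 132x⁴ − 135x³ + 45x² + 27x.
Step 2: lead(12x⁶ − 60x⁵ + 132x⁴ − 135x³ + 45x² + 27x) ÷ lead(D) = 12x⁶ ÷ −3x² = −4x⁴. Subtract (−4x⁴)·D = 12x⁶ − 36x⁵ + 36x⁴. Remainder: −24x⁵ + 96x⁴ − 135x³ + 45x² + 27x.
Step 3: lead(−24x⁵ + 96x⁴ − 135x³ + 45x² + 27x) ÷ lead(D) = −24x⁵ ÷ −3x² = 8x³. Subtract (8x³)·D = −24x⁵ + 72x⁴ − 72x³. Remainder: 24x⁴ − 63x³ + 45x² + 27x.
Step 4: lead(24x⁴ − 63x³ + 45x² + 27x) ÷ lead(D) = 24x⁴ ÷ −3x² = −8x². Subtract (−8x²)·D = 24x⁴ − 72x³ + 72x². Remainder: 9x³ − 27x² + 27x.
Step 5: lead(9x³ − 27x² + 27x) ÷ lead(D) = 9x³ ÷ −3x² = −3x. Subtract (−3x)·D = 9x³ − 27x² + 27x. Remainder: 0.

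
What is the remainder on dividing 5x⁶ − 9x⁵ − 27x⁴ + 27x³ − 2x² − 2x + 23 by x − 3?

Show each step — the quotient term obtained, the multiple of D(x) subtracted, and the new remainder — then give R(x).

Step 1: lead(5x⁶ − 9x⁵ − 27x⁴ + 27x³ − 2x² − 2x + 23) ÷ lead(D) = 5x⁶ ÷ x = 5x⁵. Subtract (5x⁵)·D = 5x⁶ − 15x⁵. Remainder: 6x⁵ − 27x⁴ + 27x³ − 2x² − 2x + 23.
Step 2: lead(6x⁵ − 27x⁴ + 27x³ − 2x² − 2x + 23) ÷ lead(D) = 6x⁵ ÷ x = 6x⁴. Subtract (6x⁴)·D = 6x⁵ − 18x⁴. Remainder: −9x⁴ + 27x³ − 2x² − 2x + 23.
Step 3: lead(−9x⁴ + 27x³ − 2x² − 2x + 23) ÷ lead(D) = −9x⁴ ÷ x = −9x³. Subtract (−9x³)·D = −9x⁴ + 27x³. Remainder: −2x² − 2x + 23.
Step 4: lead(−2x² − 2x + 23) ÷ lead(D) = −2x² ÷ x = −2x. Subtract (−2x)·D = −2x² + 6x. Remainder: −8x + 23.
Step 5: lead(−8x + 23) ÷ lead(D) = −8x ÷ x = −8. Subtract (−8)·D = −8x + 24. Remainder: −1.

R(x) = −1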